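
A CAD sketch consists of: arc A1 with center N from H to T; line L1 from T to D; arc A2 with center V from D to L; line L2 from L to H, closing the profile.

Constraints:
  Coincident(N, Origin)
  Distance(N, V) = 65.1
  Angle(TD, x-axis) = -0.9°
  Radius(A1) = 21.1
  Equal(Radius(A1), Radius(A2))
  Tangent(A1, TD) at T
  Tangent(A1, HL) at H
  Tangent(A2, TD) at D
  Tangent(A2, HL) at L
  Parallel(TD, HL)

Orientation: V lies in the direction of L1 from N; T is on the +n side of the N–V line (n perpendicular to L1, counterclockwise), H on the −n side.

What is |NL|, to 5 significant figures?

68.434

The slot axis is L1's direction at -0.9°, so u = (cos -0.9°, sin -0.9°) = (0.99988, -0.015707) and n = (−sin -0.9°, cos -0.9°) = (0.015707, 0.99988). N is at the origin and V lies 65.1 along u from N, so V = 65.1·u = (65.092, -1.0225). Tangency of A1 to both parallel lines with radius 21.1 puts T and H at N ± 21.1·n: T = (0.33142, 21.097), H = (-0.33142, -21.097). Equal radii place D and L the same way about V: D = V + 21.1·n = (65.423, 20.075), L = V − 21.1·n = (64.761, -22.120). Then |NL| = |L − N| = 68.434.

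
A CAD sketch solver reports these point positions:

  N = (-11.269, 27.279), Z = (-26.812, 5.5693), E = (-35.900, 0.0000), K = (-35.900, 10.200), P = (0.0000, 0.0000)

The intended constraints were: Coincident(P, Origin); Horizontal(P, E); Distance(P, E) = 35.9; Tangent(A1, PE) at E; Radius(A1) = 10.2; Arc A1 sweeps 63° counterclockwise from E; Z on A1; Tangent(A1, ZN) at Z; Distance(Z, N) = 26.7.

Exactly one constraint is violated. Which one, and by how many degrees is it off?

Tangent(A1, ZN) at Z — off by 8.60°.

P = (0.00, 0.00) ✓; P.y = 0.00, E.y = 0.00 ✓; |PE| = 35.90 ✓; ∠(KE, EP) = 90.00° ✓; |KE| = 10.20 ✓; bearing(K→Z) − bearing(K→E) = 63.00° ✓; |KZ| = 10.20 ✓; ∠(KZ, ZN) = 98.60° ✗; |ZN| = 26.70 ✓.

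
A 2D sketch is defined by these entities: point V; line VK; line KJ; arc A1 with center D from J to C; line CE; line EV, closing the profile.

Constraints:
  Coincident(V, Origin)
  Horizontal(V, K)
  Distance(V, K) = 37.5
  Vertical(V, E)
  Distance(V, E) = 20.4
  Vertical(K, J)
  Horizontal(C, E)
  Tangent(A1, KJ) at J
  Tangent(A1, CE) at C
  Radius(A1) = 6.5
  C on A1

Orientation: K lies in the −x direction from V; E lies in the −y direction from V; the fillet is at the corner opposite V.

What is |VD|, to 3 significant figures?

34.0

V and E share the same x with |VE| = 20.4 and E on the −y side, so E = (0.00, -20.4). The virtual corner opposite V is at (-37.5, -20.4). Since A1 is tangent to KJ there, DJ ⟂ KJ and since A1 is tangent to CE there, DC ⟂ CE, with radius 6.5, so the center D sits 6.5 in from both sides at D = (-31.0, -13.9). Then |VD| = |D − V| = 34.0.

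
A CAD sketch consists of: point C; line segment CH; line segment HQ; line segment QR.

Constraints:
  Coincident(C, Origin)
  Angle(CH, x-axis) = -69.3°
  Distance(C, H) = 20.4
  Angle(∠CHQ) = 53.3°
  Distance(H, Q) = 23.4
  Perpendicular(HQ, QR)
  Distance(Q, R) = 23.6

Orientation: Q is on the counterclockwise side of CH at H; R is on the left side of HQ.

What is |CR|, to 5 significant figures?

13.345

C is at the origin; CH runs at -69.3° with length 20.4, so H = 20.4·(cos -69.3°, sin -69.3°) = (7.2109, -19.083). ∠CHQ = 53.3°, so HQ runs at -69.3° + (180° − 53.3°) = 57.400° from the x-axis; with |HQ| = 23.4, Q = H + 23.4·(cos 57.400°, sin 57.400°) = (19.818, 0.63033). HQ ⟂ QR; with |QR| = 23.6 on the left of HQ, R = Q + 23.6·(-0.84245, 0.53877) = (-0.063753, 13.345). Then |CR| = |R − C| = 13.345.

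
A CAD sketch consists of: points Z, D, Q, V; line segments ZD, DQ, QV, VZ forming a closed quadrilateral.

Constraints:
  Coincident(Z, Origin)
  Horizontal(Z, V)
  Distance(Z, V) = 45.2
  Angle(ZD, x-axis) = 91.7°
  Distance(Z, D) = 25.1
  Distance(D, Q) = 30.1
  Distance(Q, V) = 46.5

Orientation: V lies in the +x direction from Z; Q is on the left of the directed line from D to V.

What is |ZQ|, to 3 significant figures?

48.2

Checks: |DQ| = 30.10 ✓; |QV| = 46.50 ✓.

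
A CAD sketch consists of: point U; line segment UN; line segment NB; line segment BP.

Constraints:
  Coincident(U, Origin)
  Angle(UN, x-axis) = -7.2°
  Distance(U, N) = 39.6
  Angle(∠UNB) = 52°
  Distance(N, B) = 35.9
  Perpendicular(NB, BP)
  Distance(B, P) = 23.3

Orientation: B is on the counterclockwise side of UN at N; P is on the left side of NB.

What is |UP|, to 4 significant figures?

13.97

U is at the origin; UN runs at -7.2° with length 39.6, so N = 39.6·(cos -7.2°, sin -7.2°) = (39.29, -4.963). ∠UNB = 52.0°, so NB runs at -7.2° + (180° − 52.0°) = 120.8° from the x-axis; with |NB| = 35.9, B = N + 35.9·(cos 120.8°, sin 120.8°) = (20.91, 25.87). NB ⟂ BP; with |BP| = 23.3 on the left of NB, P = B + 23.3·(-0.8590, -0.5120) = (0.8916, 13.94). Then |UP| = |P − U| = 13.97.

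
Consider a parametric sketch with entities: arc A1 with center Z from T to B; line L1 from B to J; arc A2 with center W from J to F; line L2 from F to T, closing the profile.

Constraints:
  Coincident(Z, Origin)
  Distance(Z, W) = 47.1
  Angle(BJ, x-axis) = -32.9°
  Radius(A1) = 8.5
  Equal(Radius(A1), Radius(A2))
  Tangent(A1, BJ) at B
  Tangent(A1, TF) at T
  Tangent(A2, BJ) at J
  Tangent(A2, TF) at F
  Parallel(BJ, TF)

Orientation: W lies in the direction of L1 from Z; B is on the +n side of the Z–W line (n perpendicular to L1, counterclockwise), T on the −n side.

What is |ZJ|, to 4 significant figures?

47.86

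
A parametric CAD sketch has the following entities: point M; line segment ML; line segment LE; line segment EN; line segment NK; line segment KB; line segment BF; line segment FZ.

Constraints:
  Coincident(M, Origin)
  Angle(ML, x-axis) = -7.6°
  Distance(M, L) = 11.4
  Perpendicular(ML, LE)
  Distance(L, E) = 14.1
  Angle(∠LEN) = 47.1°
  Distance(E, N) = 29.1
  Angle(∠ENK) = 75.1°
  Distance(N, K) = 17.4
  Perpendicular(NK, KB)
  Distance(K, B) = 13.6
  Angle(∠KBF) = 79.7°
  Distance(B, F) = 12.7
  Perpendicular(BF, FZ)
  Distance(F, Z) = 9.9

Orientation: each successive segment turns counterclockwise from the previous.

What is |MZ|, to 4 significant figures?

8.629

M is at the origin; ML runs at -7.6° with length 11.4, so L = (11.30, -1.508). ML is perpendicular to LE, so LE runs at 82.40°; with |LE| = 14.1, E = (13.16, 12.47). ∠LEN = 47.1° gives EN at -144.7° from the x-axis; with |EN| = 29.1, N = (-10.58, -4.347). ∠ENK = 75.1° gives NK at -39.80° from the x-axis; with |NK| = 17.4, K = (2.783, -15.49). NK ⟂ KB, so KB runs at 50.20°; with |KB| = 13.6, B = (11.49, -5.036). ∠KBF = 79.7° gives BF at 150.5° from the x-axis; with |BF| = 12.7, F = (0.4352, 1.217). The perpendicularity gives FZ at right angles to BF, so FZ runs at -119.5°; with |FZ| = 9.9, Z = (-4.440, -7.399). Then |MZ| = |Z − M| = 8.629.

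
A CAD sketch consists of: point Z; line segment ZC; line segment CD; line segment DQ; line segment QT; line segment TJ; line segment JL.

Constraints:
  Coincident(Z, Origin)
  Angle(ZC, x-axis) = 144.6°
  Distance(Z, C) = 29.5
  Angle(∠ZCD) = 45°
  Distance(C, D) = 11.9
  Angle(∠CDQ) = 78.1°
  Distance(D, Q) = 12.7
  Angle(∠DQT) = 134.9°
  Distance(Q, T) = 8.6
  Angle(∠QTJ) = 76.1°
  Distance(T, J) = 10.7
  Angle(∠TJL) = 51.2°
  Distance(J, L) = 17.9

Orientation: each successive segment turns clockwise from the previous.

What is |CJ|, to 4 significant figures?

7.145

∠DQT = 134.9° gives QT at -137.4° from the x-axis; with |QT| = 8.6, T = (-19.15, 0.5624). ∠QTJ = 76.1° gives TJ at 118.7° from the x-axis; with |TJ| = 10.7, J = (-24.29, 9.948). Then |CJ| = |J − C| = 7.145.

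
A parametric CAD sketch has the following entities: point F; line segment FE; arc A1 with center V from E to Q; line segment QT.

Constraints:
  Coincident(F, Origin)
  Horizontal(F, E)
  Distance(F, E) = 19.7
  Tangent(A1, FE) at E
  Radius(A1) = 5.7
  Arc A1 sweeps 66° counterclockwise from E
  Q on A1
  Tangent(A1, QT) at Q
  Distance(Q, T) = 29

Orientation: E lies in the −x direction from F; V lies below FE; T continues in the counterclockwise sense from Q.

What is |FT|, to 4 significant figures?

47.32

F is at the origin; F and E share the same y with |FE| = 19.7 and E on the −x side, so E = (-19.70, 0.000). Tangency of A1 to FE means the radius VE is perpendicular to FE, so V = E + (0, -5.7) = (-19.70, -5.700). On A1, E sits at bearing 90° from V; a 66° counterclockwise sweep puts Q at bearing 156°, so Q = V + 5.7·(cos 156°, sin 156°) = (-24.91, -3.382). The tangent condition forces VQ to be normal to QT, so QT runs along (−sin 156°, cos 156°); with |QT| = 29.0, T = (-36.70, -29.87). Then |FT| = |T − F| = 47.32.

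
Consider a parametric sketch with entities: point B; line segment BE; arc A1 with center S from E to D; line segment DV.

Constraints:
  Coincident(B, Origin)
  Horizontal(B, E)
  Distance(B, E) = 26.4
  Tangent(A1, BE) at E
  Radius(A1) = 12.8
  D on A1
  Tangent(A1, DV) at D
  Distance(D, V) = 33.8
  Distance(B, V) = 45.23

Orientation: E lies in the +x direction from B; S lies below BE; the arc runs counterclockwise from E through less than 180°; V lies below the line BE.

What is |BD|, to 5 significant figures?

17.555

Checks: |BE| = 26.40 ✓; |SD| = 12.80 ✓; ∠(SD, DV) = 90.00° ✓; |DV| = 33.80 ✓; |BV| = 45.23 ✓.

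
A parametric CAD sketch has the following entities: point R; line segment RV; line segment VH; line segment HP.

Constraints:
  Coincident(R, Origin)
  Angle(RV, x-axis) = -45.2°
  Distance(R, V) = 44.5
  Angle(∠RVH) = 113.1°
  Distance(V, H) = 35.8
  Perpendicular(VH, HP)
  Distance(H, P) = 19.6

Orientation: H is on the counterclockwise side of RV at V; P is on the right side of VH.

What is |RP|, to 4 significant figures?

80.63

R is at the origin; RV runs at -45.2° with length 44.5, so V = 44.5·(cos -45.2°, sin -45.2°) = (31.36, -31.58). ∠RVH = 113.1°, so VH runs at -45.2° + (180° − 113.1°) = 21.70° from the x-axis; with |VH| = 35.8, H = V + 35.8·(cos 21.70°, sin 21.70°) = (64.62, -18.34). VH ⟂ HP; with |HP| = 19.6 on the right of VH, P = H + 19.6·(0.3697, -0.9291) = (71.87, -36.55). Then |RP| = |P − R| = 80.63.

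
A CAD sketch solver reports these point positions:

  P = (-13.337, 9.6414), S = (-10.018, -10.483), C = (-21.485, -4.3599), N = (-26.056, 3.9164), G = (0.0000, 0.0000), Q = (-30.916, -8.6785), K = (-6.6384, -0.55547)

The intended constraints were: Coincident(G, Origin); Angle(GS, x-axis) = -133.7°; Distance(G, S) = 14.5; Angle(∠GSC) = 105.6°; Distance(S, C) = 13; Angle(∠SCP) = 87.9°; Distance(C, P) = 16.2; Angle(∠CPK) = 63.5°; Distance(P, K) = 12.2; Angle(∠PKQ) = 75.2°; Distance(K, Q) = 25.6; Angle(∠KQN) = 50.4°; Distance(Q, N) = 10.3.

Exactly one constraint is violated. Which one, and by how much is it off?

Distance(Q, N) = 10.3 — off by 3.20.

G = (0.00, 0.00) ✓; GS at -133.7° ✓; |GS| = 14.50 ✓; ∠GSC = 105.6° ✓; |SC| = 13.00 ✓; ∠SCP = 87.90° ✓; |CP| = 16.20 ✓; ∠CPK = 63.50° ✓; |PK| = 12.20 ✓; ∠PKQ = 75.20° ✓; |KQ| = 25.60 ✓; ∠KQN = 50.40° ✓; |QN| = 13.50 ✗.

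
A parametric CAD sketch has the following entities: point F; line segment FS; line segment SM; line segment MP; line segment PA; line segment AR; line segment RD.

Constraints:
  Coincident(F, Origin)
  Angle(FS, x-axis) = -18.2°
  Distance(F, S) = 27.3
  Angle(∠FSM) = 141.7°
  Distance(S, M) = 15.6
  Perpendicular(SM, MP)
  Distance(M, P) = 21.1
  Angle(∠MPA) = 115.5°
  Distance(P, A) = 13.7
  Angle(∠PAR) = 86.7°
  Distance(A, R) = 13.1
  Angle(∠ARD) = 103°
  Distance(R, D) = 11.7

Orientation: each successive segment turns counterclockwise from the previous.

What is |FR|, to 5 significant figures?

19.816

F is at the origin; FS runs at -18.2° with length 27.3, so S = (25.934, -8.5267). ∠FSM = 141.7° gives SM at 20.100° from the x-axis; with |SM| = 15.6, M = (40.584, -3.1657). SM is perpendicular to MP, so MP runs at 110.10°; with |MP| = 21.1, P = (33.333, 16.649). ∠MPA = 115.5° gives PA at 174.60° from the x-axis; with |PA| = 13.7, A = (19.694, 17.939). ∠PAR = 86.7° gives AR at -92.100° from the x-axis; with |AR| = 13.1, R = (19.214, 4.8473). Then |FR| = |R − F| = 19.816.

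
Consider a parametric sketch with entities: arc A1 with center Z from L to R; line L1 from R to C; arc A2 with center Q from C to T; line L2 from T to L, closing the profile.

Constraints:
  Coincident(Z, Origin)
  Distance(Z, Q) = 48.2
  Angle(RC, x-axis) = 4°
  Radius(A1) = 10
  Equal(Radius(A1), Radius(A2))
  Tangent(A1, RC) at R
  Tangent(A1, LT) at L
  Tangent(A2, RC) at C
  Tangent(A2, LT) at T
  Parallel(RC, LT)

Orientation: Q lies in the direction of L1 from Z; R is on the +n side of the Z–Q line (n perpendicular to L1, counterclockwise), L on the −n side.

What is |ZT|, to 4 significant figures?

49.23

Tangency of A1 to both parallel lines with radius 10.0 puts R and L at Z ± 10.0·n: R = (-0.6976, 9.976), L = (0.6976, -9.976). Equal radii place C and T the same way about Q: C = Q + 10.0·n = (47.39, 13.34), T = Q − 10.0·n = (48.78, -6.613). Then |ZT| = |T − Z| = 49.23.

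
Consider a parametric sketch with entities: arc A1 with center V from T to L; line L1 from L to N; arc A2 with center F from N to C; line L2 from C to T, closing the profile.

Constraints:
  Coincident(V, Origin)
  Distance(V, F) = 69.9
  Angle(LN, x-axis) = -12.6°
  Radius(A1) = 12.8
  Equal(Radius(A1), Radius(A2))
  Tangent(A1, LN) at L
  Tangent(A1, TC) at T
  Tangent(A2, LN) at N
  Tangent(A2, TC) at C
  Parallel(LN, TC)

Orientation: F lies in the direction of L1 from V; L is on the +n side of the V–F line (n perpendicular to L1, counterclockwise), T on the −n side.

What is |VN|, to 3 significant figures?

71.1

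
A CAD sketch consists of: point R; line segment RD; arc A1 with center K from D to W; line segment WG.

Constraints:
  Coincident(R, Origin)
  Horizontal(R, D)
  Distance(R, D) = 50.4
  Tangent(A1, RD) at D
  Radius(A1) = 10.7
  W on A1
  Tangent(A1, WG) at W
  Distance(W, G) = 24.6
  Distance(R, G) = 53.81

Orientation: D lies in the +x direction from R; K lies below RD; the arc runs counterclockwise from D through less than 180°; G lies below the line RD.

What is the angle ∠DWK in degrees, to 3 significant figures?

44.2°

Checks: |KW| = 10.70 ✓; ∠(KW, WG) = 90.00° ✓; |WG| = 24.60 ✓; |RG| = 53.81 ✓.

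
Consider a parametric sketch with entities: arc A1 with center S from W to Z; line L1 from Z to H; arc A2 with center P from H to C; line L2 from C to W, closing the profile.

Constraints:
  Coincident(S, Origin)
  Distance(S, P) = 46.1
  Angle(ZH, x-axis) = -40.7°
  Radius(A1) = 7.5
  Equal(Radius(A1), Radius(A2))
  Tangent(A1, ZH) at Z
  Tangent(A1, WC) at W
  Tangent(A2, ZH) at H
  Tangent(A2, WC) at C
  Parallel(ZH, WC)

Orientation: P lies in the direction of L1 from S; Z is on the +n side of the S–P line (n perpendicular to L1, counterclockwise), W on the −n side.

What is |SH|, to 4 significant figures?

46.71

The slot axis is L1's direction at -40.7°, so u = (cos -40.7°, sin -40.7°) = (0.7581, -0.6521) and n = (−sin -40.7°, cos -40.7°) = (0.6521, 0.7581). S is at the origin and P lies 46.1 along u from S, so P = 46.1·u = (34.95, -30.06). Tangency of A1 to both parallel lines with radius 7.5 puts Z and W at S ± 7.5·n: Z = (4.891, 5.686), W = (-4.891, -5.686). Equal radii place H and C the same way about P: H = P + 7.5·n = (39.84, -24.38), C = P − 7.5·n = (30.06, -35.75). Then |SH| = |H − S| = 46.71.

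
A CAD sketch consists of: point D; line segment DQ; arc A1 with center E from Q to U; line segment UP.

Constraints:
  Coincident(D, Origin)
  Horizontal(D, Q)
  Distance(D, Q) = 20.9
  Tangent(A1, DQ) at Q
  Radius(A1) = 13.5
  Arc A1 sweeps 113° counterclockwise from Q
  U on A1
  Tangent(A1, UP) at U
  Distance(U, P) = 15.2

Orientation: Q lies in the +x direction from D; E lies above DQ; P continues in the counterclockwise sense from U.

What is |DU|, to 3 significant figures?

38.3

D is at the origin; DQ is horizontal with |DQ| = 20.9 and Q on the +x side, so Q = (20.9, 0.00). The tangent condition forces EQ to be normal to DQ, so E = Q + (0, 13.5) = (20.9, 13.5). On A1, Q sits at bearing -90° from E; a 113° counterclockwise sweep puts U at bearing 23°, so U = E + 13.5·(cos 23°, sin 23°) = (33.3, 18.8). Then |DU| = |U − D| = 38.3.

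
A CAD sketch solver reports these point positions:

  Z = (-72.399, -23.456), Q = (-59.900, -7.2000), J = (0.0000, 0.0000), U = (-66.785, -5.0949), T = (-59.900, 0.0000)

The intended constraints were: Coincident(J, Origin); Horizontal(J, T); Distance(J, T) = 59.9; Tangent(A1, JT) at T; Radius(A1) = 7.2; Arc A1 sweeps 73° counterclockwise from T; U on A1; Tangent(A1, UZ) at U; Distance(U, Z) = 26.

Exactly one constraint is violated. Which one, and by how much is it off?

Distance(U, Z) = 26 — off by 6.80.

J = (0.00, 0.00) ✓; J.y = 0.00, T.y = 0.00 ✓; |JT| = 59.90 ✓; ∠(QT, TJ) = 90.00° ✓; |QT| = 7.200 ✓; bearing(Q→U) − bearing(Q→T) = 73.00° ✓; |QU| = 7.200 ✓; ∠(QU, UZ) = 90.00° ✓; |UZ| = 19.20 ✗.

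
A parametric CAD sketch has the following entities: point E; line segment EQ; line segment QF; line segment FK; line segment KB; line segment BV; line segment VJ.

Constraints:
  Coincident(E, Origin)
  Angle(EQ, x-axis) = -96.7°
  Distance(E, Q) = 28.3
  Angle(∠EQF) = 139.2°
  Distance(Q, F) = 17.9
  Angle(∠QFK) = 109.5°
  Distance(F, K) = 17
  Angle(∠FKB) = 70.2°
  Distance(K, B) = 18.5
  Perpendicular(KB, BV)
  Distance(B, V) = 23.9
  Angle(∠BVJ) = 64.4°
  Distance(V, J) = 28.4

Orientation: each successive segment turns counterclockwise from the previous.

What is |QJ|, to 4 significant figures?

31.07

E is at the origin; EQ runs at -96.7° with length 28.3, so Q = (-3.302, -28.11). ∠EQF = 139.2° gives QF at -55.90° from the x-axis; with |QF| = 17.9, F = (6.734, -42.93). ∠QFK = 109.5° gives FK at 14.60° from the x-axis; with |FK| = 17.0, K = (23.18, -38.64). ∠FKB = 70.2° gives KB at 124.4° from the x-axis; with |KB| = 18.5, B = (12.73, -23.38). The perpendicularity gives BV at right angles to KB, so BV runs at -145.6°; with |BV| = 23.9, V = (-6.987, -36.88). ∠BVJ = 64.4° gives VJ at -30.00° from the x-axis; with |VJ| = 28.4, J = (17.61, -51.08). Then |QJ| = |J − Q| = 31.07.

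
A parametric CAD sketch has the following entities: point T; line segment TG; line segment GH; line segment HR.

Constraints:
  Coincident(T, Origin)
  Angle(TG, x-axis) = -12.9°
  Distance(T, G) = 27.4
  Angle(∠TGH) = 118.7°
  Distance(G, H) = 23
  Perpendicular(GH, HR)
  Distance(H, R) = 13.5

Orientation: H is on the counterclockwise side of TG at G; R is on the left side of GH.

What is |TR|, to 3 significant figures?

37.7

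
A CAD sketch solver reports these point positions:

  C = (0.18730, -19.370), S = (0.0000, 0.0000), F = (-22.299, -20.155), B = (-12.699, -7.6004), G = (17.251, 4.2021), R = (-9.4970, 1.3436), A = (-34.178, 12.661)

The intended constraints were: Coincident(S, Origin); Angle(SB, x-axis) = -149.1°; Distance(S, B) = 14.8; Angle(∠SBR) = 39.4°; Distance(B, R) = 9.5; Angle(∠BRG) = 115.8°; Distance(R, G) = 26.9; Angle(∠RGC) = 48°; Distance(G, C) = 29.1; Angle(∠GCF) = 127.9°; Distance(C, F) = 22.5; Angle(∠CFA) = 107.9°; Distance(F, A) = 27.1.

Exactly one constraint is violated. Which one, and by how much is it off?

Distance(F, A) = 27.1 — off by 7.80.

S = (0.00, 0.00) ✓; SB at -149.1° ✓; |SB| = 14.80 ✓; ∠SBR = 39.40° ✓; |BR| = 9.500 ✓; ∠BRG = 115.8° ✓; |RG| = 26.90 ✓; ∠RGC = 48.00° ✓; |GC| = 29.10 ✓; ∠GCF = 127.9° ✓; |CF| = 22.50 ✓; ∠CFA = 107.9° ✓; |FA| = 34.90 ✗.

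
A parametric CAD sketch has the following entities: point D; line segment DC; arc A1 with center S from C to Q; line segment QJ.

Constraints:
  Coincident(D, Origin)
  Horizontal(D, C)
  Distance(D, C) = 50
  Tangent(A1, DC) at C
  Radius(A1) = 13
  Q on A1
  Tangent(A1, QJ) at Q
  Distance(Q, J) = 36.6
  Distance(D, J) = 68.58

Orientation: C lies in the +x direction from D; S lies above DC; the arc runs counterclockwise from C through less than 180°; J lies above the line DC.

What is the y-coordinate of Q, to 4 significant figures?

18.82

Checks: |SQ| = 13.00 ✓; ∠(SQ, QJ) = 90.00° ✓; |QJ| = 36.60 ✓; |DJ| = 68.58 ✓.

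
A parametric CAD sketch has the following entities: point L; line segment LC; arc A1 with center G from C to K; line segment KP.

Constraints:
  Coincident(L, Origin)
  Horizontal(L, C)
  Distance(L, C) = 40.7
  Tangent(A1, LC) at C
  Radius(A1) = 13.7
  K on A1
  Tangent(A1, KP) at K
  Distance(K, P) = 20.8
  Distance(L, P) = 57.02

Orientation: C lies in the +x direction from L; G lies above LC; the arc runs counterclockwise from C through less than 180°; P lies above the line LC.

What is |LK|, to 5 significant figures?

56.424

Checks: |GK| = 13.70 ✓; ∠(GK, KP) = 90.00° ✓; |KP| = 20.80 ✓; |LP| = 57.02 ✓.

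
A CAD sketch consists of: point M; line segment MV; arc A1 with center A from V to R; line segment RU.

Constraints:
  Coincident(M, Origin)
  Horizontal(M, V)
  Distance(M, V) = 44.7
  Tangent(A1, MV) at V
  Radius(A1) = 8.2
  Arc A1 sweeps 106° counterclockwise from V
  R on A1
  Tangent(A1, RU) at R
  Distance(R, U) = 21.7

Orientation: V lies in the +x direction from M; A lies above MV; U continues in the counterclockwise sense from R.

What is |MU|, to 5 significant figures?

56.148

On A1, V sits at bearing -90° from A; a 106° counterclockwise sweep puts R at bearing 16°, so R = A + 8.2·(cos 16°, sin 16°) = (52.582, 10.460). Tangency of A1 to RU means the radius AR is perpendicular to RU, so RU runs along (−sin 16°, cos 16°); with |RU| = 21.7, U = (46.601, 31.320). Then |MU| = |U − M| = 56.148.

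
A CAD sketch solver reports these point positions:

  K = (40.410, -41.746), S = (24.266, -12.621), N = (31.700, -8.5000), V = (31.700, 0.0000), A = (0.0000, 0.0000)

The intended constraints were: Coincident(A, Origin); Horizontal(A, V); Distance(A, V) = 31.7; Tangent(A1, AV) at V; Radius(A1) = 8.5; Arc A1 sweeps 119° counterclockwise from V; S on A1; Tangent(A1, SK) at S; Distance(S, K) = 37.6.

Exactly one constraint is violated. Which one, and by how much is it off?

Distance(S, K) = 37.6 — off by 4.30.

A = (0.00, 0.00) ✓; A.y = 0.00, V.y = 0.00 ✓; |AV| = 31.70 ✓; ∠(NV, VA) = 90.00° ✓; |NV| = 8.500 ✓; bearing(N→S) − bearing(N→V) = 119.0° ✓; |NS| = 8.500 ✓; ∠(NS, SK) = 90.00° ✓; |SK| = 33.30 ✗.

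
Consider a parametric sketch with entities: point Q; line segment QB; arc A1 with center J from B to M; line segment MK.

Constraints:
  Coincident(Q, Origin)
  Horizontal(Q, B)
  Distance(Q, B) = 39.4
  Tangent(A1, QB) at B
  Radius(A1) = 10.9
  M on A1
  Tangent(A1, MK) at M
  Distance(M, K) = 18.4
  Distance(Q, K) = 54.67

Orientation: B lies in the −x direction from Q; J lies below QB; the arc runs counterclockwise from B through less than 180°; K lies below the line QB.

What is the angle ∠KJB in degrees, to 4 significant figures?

166.0°

Checks: |JM| = 10.90 ✓; ∠(JM, MK) = 90.00° ✓; |MK| = 18.40 ✓; |QK| = 54.67 ✓.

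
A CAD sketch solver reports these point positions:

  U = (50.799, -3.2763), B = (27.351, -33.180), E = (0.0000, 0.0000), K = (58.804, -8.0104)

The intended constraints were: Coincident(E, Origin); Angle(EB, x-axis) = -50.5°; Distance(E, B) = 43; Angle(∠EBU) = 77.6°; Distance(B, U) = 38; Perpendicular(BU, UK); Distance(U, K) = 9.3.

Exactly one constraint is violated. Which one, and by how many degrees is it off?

Perpendicular(BU, UK) — off by 7.50°.

E = (0.00, 0.00) ✓; EB at -50.50° ✓; |EB| = 43.00 ✓; ∠EBU = 77.60° ✓; |BU| = 38.00 ✓; ∠(BU, UK) = 82.50° ✗; |UK| = 9.300 ✓.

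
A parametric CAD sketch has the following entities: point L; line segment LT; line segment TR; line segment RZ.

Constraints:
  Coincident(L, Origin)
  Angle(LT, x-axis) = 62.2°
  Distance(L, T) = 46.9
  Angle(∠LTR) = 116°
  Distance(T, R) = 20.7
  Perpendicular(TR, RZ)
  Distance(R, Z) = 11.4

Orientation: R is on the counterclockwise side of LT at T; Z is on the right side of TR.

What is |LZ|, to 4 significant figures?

67.60

L is at the origin; LT runs at 62.2° with length 46.9, so T = 46.9·(cos 62.2°, sin 62.2°) = (21.87, 41.49). ∠LTR = 116.0°, so TR runs at 62.2° + (180° − 116.0°) = 126.2° from the x-axis; with |TR| = 20.7, R = T + 20.7·(cos 126.2°, sin 126.2°) = (9.648, 58.19). The perpendicularity gives RZ at right angles to TR; with |RZ| = 11.4 on the right of TR, Z = R + 11.4·(0.8070, 0.5906) = (18.85, 64.92). Then |LZ| = |Z − L| = 67.60.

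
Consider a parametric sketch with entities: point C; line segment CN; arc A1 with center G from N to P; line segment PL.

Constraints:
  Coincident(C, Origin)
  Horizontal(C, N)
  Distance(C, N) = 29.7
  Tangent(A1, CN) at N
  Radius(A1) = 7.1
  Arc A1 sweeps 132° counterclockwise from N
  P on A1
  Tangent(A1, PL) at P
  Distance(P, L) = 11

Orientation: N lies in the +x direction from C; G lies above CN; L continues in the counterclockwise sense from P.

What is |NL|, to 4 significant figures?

20.13

C is at the origin; C and N share the same y with |CN| = 29.7 and N on the +x side, so N = (29.70, 0.000). A1 meets CN tangentially, so GN is at right angles to CN, so G = N + (0, 7.1) = (29.70, 7.100). On A1, N sits at bearing -90° from G; a 132° counterclockwise sweep puts P at bearing 42°, so P = G + 7.1·(cos 42°, sin 42°) = (34.98, 11.85). Tangency of A1 to PL means the radius GP is perpendicular to PL, so PL runs along (−sin 42°, cos 42°); with |PL| = 11.0, L = (27.62, 20.03). Then |NL| = |L − N| = 20.13.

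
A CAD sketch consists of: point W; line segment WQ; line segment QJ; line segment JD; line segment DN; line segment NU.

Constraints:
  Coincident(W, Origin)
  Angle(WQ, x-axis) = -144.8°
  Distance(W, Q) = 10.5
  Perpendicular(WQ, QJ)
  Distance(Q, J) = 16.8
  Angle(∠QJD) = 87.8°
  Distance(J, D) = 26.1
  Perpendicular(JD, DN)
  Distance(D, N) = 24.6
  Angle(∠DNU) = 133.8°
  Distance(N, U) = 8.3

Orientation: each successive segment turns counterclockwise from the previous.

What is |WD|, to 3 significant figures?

22.2

The perpendicularity gives QJ at right angles to WQ, so QJ runs at -54.8°; with |QJ| = 16.8, J = (1.10, -19.8). ∠QJD = 87.8° gives JD at 37.4° from the x-axis; with |JD| = 26.1, D = (21.8, -3.93). Then |WD| = |D − W| = 22.2.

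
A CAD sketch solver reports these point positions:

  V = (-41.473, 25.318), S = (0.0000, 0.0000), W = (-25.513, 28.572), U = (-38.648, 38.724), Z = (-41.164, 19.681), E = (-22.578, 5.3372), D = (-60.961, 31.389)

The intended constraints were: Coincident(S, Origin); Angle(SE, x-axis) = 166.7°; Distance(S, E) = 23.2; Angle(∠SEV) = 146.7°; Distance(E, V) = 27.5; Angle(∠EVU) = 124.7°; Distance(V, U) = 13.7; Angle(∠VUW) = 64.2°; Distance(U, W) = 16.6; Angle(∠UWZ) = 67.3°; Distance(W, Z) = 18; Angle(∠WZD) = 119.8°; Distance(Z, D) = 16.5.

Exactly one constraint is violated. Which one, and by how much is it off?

Distance(Z, D) = 16.5 — off by 6.50.

S = (0.00, 0.00) ✓; SE at 166.7° ✓; |SE| = 23.20 ✓; ∠SEV = 146.7° ✓; |EV| = 27.50 ✓; ∠EVU = 124.7° ✓; |VU| = 13.70 ✓; ∠VUW = 64.20° ✓; |UW| = 16.60 ✓; ∠UWZ = 67.30° ✓; |WZ| = 18.00 ✓; ∠WZD = 119.8° ✓; |ZD| = 23.00 ✗.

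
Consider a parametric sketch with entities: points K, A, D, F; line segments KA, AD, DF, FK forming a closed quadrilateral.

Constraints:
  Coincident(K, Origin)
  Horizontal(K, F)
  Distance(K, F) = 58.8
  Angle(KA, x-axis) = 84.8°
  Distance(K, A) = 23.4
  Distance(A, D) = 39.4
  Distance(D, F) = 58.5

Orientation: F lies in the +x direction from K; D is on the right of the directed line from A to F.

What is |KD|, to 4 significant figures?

16.30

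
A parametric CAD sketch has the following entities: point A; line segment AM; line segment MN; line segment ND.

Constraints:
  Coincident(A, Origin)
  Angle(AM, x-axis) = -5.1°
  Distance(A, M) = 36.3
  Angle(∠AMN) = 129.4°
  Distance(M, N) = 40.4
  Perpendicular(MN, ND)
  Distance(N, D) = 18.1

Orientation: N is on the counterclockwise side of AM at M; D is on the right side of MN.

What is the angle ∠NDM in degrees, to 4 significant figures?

65.87°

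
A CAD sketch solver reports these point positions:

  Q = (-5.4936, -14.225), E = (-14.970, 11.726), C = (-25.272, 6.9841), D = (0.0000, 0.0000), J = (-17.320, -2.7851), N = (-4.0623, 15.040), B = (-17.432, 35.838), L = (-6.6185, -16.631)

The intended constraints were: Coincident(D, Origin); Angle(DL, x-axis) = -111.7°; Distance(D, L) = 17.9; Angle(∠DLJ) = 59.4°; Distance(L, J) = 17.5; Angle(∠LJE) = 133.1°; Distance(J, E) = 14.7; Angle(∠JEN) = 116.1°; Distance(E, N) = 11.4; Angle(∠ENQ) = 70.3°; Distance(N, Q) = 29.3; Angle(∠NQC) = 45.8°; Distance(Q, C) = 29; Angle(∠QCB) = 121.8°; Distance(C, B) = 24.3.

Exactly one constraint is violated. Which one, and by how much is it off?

Distance(C, B) = 24.3 — off by 5.60.

D = (0.00, 0.00) ✓; DL at -111.7° ✓; |DL| = 17.90 ✓; ∠DLJ = 59.40° ✓; |LJ| = 17.50 ✓; ∠LJE = 133.1° ✓; |JE| = 14.70 ✓; ∠JEN = 116.1° ✓; |EN| = 11.40 ✓; ∠ENQ = 70.30° ✓; |NQ| = 29.30 ✓; ∠NQC = 45.80° ✓; |QC| = 29.00 ✓; ∠QCB = 121.8° ✓; |CB| = 29.90 ✗.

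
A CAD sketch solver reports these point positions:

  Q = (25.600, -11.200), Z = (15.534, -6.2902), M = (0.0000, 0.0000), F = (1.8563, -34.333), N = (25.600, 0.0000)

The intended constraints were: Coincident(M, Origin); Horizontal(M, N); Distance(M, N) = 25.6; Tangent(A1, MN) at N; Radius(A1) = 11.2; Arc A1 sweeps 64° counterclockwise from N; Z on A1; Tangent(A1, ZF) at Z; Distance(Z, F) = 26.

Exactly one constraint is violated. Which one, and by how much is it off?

Distance(Z, F) = 26 — off by 5.20.

M = (0.00, 0.00) ✓; M.y = 0.00, N.y = 0.00 ✓; |MN| = 25.60 ✓; ∠(QN, NM) = 90.00° ✓; |QN| = 11.20 ✓; bearing(Q→Z) − bearing(Q→N) = 64.00° ✓; |QZ| = 11.20 ✓; ∠(QZ, ZF) = 90.00° ✓; |ZF| = 31.20 ✗.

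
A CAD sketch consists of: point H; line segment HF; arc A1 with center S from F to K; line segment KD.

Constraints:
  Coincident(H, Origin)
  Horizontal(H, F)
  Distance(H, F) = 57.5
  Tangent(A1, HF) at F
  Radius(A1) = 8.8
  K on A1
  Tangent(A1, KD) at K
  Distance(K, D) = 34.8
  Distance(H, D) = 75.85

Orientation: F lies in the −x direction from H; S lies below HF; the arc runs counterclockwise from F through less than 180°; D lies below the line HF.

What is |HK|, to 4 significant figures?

66.97

H is at the origin; HF is horizontal with |HF| = 57.5 and F on the −x side, so F = (-57.50, 0.000). A1 meets HF tangentially, so SF is at right angles to HF, so S = F + (0, -8.8) = (-57.50, -8.800). Since SK ⟂ KD (tangency), |SD| = √(8.8² + 34.8²) = 35.90 regardless of where K sits on A1. So D lies on both circle(H, 75.85) and circle(S, 35.90); the below-HF intersection is D = (-61.44, -44.48). K is the foot of the tangent from D: K = (-66.22, -10.01).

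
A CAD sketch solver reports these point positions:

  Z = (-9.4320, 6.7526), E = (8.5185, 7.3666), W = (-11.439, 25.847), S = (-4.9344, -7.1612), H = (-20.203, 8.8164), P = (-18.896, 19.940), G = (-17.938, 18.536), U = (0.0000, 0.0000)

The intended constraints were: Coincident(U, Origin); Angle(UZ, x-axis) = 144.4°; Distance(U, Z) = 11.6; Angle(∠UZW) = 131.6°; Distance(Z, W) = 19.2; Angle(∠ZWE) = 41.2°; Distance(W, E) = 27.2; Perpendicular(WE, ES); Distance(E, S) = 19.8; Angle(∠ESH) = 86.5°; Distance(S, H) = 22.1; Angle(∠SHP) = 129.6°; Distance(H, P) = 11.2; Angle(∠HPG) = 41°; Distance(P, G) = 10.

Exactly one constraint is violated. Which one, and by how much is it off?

Distance(P, G) = 10 — off by 8.30.

U = (0.00, 0.00) ✓; UZ at 144.4° ✓; |UZ| = 11.60 ✓; ∠UZW = 131.6° ✓; |ZW| = 19.20 ✓; ∠ZWE = 41.20° ✓; |WE| = 27.20 ✓; ∠(WE, ES) = 90.00° ✓; |ES| = 19.80 ✓; ∠ESH = 86.50° ✓; |SH| = 22.10 ✓; ∠SHP = 129.6° ✓; |HP| = 11.20 ✓; ∠HPG = 41.01° ✓; |PG| = 1.700 ✗.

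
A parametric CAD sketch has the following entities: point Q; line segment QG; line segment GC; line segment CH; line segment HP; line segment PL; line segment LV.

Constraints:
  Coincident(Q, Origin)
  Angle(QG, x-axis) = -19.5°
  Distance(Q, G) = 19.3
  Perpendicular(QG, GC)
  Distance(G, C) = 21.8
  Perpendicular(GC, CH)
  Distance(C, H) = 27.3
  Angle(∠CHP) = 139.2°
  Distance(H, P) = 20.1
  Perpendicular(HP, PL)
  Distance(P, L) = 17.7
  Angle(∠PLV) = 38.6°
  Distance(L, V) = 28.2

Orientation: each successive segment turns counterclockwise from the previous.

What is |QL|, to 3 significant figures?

12.6

∠CHP = 139.2° gives HP at -159° from the x-axis; with |HP| = 20.1, P = (-19.0, 15.9). HP ⟂ PL, so PL runs at -68.7°; with |PL| = 17.7, L = (-12.6, -0.572). Then |QL| = |L − Q| = 12.6.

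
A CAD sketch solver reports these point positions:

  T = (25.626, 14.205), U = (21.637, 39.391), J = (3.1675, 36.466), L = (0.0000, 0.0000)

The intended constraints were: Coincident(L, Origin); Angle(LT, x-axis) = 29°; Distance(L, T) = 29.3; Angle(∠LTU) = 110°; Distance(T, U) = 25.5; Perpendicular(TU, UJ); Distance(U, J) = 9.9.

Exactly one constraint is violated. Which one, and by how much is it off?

Distance(U, J) = 9.9 — off by 8.80.

L = (0.00, 0.00) ✓; LT at 29.00° ✓; |LT| = 29.30 ✓; ∠LTU = 110.0° ✓; |TU| = 25.50 ✓; ∠(TU, UJ) = 90.00° ✓; |UJ| = 18.70 ✗.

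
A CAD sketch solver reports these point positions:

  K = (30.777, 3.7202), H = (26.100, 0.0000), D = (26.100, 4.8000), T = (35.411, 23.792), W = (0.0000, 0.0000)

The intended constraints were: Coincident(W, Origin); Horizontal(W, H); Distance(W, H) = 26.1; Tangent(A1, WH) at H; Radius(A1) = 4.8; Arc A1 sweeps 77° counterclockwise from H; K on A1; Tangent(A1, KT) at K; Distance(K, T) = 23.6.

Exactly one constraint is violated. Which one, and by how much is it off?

Distance(K, T) = 23.6 — off by 3.00.

W = (0.00, 0.00) ✓; W.y = 0.00, H.y = 0.00 ✓; |WH| = 26.10 ✓; ∠(DH, HW) = 90.00° ✓; |DH| = 4.800 ✓; bearing(D→K) − bearing(D→H) = 77.00° ✓; |DK| = 4.800 ✓; ∠(DK, KT) = 90.00° ✓; |KT| = 20.60 ✗.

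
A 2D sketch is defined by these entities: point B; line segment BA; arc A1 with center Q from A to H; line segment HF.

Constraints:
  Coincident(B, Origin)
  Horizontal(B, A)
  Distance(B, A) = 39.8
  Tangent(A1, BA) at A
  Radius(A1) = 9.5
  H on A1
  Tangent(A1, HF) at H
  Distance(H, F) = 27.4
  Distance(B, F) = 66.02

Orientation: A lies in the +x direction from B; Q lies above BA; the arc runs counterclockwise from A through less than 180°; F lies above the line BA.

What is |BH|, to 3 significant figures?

49.2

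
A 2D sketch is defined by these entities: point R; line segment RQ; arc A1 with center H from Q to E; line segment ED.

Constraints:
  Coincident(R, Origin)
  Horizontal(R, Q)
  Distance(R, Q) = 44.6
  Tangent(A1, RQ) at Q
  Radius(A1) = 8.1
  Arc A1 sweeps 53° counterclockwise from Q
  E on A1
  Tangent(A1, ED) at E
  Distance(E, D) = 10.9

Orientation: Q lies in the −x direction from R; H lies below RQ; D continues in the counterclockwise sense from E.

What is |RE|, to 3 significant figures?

51.2

R is at the origin; R and Q share the same y with |RQ| = 44.6 and Q on the −x side, so Q = (-44.6, 0.00). Tangency of A1 to RQ means the radius HQ is perpendicular to RQ, so H = Q + (0, -8.1) = (-44.6, -8.10). On A1, Q sits at bearing 90° from H; a 53° counterclockwise sweep puts E at bearing 143°, so E = H + 8.1·(cos 143°, sin 143°) = (-51.1, -3.23). Then |RE| = |E − R| = 51.2.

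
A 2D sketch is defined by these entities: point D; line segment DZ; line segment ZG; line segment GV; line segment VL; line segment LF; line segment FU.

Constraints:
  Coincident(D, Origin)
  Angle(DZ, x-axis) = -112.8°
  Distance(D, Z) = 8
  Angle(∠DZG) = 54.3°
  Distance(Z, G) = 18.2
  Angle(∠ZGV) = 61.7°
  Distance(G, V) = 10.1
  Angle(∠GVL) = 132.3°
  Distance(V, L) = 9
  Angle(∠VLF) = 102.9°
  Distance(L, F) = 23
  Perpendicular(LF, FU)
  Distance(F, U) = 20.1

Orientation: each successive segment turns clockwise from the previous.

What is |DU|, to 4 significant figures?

26.14

D is at the origin; DZ runs at -112.8° with length 8.0, so Z = (-3.100, -7.375). ∠DZG = 54.3° gives ZG at 121.5° from the x-axis; with |ZG| = 18.2, G = (-12.61, 8.143). ∠ZGV = 61.7° gives GV at 3.200° from the x-axis; with |GV| = 10.1, V = (-2.525, 8.707). ∠GVL = 132.3° gives VL at -44.50° from the x-axis; with |VL| = 9.0, L = (3.894, 2.399). ∠VLF = 102.9° gives LF at -121.6° from the x-axis; with |LF| = 23.0, F = (-8.158, -17.19). The perpendicularity gives FU at right angles to LF, so FU runs at 148.4°; with |FU| = 20.1, U = (-25.28, -6.659). Then |DU| = |U − D| = 26.14.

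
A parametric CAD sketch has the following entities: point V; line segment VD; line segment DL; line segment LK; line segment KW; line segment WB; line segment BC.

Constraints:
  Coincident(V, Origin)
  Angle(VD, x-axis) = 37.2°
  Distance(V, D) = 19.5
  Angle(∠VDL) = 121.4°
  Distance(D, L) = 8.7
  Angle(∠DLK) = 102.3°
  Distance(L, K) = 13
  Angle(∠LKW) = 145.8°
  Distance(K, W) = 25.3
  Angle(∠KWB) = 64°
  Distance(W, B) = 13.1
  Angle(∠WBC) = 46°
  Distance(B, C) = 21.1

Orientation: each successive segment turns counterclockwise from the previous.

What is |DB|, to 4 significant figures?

27.30

V is at the origin; VD runs at 37.2° with length 19.5, so D = (15.53, 11.79). ∠VDL = 121.4° gives DL at 95.80° from the x-axis; with |DL| = 8.7, L = (14.65, 20.45). ∠DLK = 102.3° gives LK at 173.5° from the x-axis; with |LK| = 13.0, K = (1.737, 21.92). ∠LKW = 145.8° gives KW at -152.3° from the x-axis; with |KW| = 25.3, W = (-20.66, 10.16). ∠KWB = 64.0° gives WB at -36.30° from the x-axis; with |WB| = 13.1, B = (-10.11, 2.401). Then |DB| = |B − D| = 27.30.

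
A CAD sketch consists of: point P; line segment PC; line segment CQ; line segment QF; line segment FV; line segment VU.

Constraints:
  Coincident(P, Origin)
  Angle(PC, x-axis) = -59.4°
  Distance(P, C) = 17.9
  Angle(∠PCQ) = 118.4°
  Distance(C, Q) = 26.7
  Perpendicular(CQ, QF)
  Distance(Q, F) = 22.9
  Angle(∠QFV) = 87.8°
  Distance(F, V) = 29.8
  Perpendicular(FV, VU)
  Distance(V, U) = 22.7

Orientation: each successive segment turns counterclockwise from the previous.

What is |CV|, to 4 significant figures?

21.97

P is at the origin; PC runs at -59.4° with length 17.9, so C = (9.112, -15.41). ∠PCQ = 118.4° gives CQ at 2.200° from the x-axis; with |CQ| = 26.7, Q = (35.79, -14.38). The perpendicularity gives QF at right angles to CQ, so QF runs at 92.20°; with |QF| = 22.9, F = (34.91, 8.501). ∠QFV = 87.8° gives FV at -175.6° from the x-axis; with |FV| = 29.8, V = (5.201, 6.215). Then |CV| = |V − C| = 21.97.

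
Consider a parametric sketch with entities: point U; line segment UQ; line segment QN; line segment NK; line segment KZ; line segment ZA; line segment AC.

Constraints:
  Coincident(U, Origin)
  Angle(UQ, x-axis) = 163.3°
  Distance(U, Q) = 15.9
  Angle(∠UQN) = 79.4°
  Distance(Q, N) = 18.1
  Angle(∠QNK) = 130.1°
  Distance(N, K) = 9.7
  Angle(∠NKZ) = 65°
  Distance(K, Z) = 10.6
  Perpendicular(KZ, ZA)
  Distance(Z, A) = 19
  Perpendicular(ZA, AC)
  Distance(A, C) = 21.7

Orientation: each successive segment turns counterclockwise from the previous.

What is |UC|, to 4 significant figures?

40.08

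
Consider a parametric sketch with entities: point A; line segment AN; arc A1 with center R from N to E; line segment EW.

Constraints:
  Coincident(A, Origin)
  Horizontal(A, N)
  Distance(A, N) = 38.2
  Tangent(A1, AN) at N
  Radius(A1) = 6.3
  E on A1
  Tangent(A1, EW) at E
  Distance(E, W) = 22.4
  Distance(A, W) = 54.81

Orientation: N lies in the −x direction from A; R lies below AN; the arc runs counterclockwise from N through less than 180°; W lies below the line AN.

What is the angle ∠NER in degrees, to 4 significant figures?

48.63°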